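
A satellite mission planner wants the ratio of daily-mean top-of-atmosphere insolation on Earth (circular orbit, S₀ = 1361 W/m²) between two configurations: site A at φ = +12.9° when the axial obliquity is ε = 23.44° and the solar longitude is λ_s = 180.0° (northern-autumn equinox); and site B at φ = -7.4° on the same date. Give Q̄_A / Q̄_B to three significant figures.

Q̄_A / Q̄_B ≈ 0.983

— Configuration A (φ=+12.9°):
Solar declination: sin δ = sin ε · sin λ_s = sin 23.44° × sin 180.0° = 0.00000, so δ = +0.000°.
cos H₀ = −tan(+12.9°) tan(+0.000°) = -0.0000, H₀ = 1.5708 rad.
Bracket: H₀ sin φ sin δ + cos φ cos δ sin H₀ = 1.5708×0.22325×0.00000 + 0.97476×1.00000×1.00000 = 0.000000 + 0.974760 = 0.974760.
Q̄ = (S₀/π) × [bracket] = (1361/π) × 0.974760 = 422.29 W/m².
— Configuration B (φ=-7.4°):
cos H₀ = −tan(-7.4°) tan(+0.000°) = 0.0000, H₀ = 1.5708 rad.
Bracket: H₀ sin φ sin δ + cos φ cos δ sin H₀ = 1.5708×-0.12880×0.00000 + 0.99167×1.00000×1.00000 = -0.000000 + 0.991670 = 0.991670.
Q̄ = (S₀/π) × [bracket] = (1361/π) × 0.991670 = 429.61 W/m².
Ratio Q̄_A / Q̄_B = 422.29 / 429.61 = 0.9830.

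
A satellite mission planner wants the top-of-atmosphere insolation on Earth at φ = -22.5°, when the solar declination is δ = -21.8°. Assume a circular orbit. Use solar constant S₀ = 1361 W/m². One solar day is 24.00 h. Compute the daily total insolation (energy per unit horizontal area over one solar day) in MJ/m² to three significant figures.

cos H₀ = −tan(-22.5°) tan(-21.800°) = -0.1657, H₀ = 1.7372 rad.
Bracket: H₀ sin φ sin δ + cos φ cos δ sin H₀ = 1.7372×-0.38268×-0.37137 + 0.92388×0.92849×0.98618 = 0.246884 + 0.845958 = 1.092842.
Q̄ = (S₀/π) × [bracket] = (1361/π) × 1.092842 = 473.44 W/m².
Daily total = Q̄ × 24.00 h × 3600 s/h = 473.44 × 24.00 × 3600 / 10⁶ = 40.91 MJ/m².

40.9 MJ/m²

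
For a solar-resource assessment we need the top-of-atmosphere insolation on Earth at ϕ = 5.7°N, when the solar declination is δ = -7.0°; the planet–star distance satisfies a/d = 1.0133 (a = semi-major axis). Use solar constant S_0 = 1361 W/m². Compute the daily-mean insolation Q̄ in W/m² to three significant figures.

cos h₀ = −tan(+5.7°) tan(-7.000°) = 0.0123, h₀ = 1.5585 rad.
Bracket: h₀ sin ϕ sin δ + cos ϕ cos δ sin h₀ = 1.5585×0.09932×-0.12187 + 0.99506×0.99255×0.99992 = -0.018864 + 0.987568 = 0.968704.
Inverse-square distance factor (a/d)² = 1.0133² = 1.026777.
Q̄ = (S_0/π) × 1.026777 × [bracket] = (1361/π) × 1.026777 × 0.968704 = 430.9 W/m².

Q̄ ≈ 431 W/m²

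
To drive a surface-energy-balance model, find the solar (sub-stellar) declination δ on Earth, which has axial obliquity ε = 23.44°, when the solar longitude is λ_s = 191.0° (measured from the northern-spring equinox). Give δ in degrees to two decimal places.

δ = -4.35°

sin δ = sin ε · sin λ_s = sin 23.44° × sin 191.0° = -0.075902.
δ = arcsin(-0.075902) = -4.35°.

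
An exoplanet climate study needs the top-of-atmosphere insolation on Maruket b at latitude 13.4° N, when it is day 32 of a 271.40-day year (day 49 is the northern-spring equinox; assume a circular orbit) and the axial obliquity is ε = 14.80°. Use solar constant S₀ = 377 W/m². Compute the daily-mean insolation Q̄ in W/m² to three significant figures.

Solar longitude: λ_s = 360° × (32 − 49)/271.40 = -22.550°, i.e. -22.550° + 360° = 337.450°.
sin δ = sin 14.80° × sin 337.450° = -0.09796, so δ = -5.622°.
cos H₀ = −tan(+13.4°) tan(-5.622°) = 0.0235, H₀ = 1.5473 rad.
Bracket: H₀ sin φ sin δ + cos φ cos δ sin H₀ = 1.5473×0.23175×-0.09796 + 0.97278×0.99519×0.99973 = -0.035127 + 0.967840 = 0.932713.
Q̄ = (S₀/π) × [bracket] = (377/π) × 0.932713 = 111.9 W/m².

Q̄ ≈ 112 W/m²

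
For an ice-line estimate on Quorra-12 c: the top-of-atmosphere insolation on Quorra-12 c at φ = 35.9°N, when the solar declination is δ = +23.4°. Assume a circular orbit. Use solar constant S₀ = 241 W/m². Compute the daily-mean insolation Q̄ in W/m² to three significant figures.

Q̄ ≈ 87.9 W/m²

cos H₀ = −tan(+35.9°) tan(+23.400°) = -0.3133, H₀ = 1.8894 rad.
Bracket: H₀ sin φ sin δ + cos φ cos δ sin H₀ = 1.8894×0.58637×0.39715 + 0.81004×0.91775×0.94967 = 0.439998 + 0.705998 = 1.145996.
Q̄ = (S₀/π) × [bracket] = (241/π) × 1.145996 = 87.91 W/m².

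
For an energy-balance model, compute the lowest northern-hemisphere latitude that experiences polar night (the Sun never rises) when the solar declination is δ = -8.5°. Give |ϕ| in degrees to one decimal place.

|ϕ| = 81.5°

Polar night requires cos h₀ = −tan ϕ tan δ ≥ 1, i.e. tan ϕ tan δ ≤ −1.
The boundary is |tan ϕ| · |tan δ| = 1, so |ϕ| = 90° − |δ| = 90° − 8.5° = 81.5° in the northern hemisphere.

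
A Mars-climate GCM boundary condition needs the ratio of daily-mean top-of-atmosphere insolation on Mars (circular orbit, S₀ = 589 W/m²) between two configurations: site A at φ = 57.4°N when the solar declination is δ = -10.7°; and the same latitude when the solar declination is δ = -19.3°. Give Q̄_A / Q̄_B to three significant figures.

Q̄_A / Q̄_B ≈ 2.05

— Configuration A (φ=+57.4°):
cos H₀ = −tan(+57.4°) tan(-10.700°) = 0.2955, H₀ = 1.2709 rad.
Bracket: H₀ sin φ sin δ + cos φ cos δ sin H₀ = 1.2709×0.84245×-0.18567 + 0.53877×0.98261×0.95536 = -0.198791 + 0.505768 = 0.306977.
Q̄ = (S₀/π) × [bracket] = (589/π) × 0.306977 = 57.553 W/m².
— Configuration B (φ=+57.4°):
cos H₀ = −tan(+57.4°) tan(-19.300°) = 0.5476, H₀ = 0.9913 rad.
Bracket: H₀ sin φ sin δ + cos φ cos δ sin H₀ = 0.9913×0.84245×-0.33051 + 0.53877×0.94380×0.83675 = -0.276016 + 0.425480 = 0.149464.
Q̄ = (S₀/π) × [bracket] = (589/π) × 0.149464 = 28.022 W/m².
Ratio Q̄_A / Q̄_B = 57.553 / 28.022 = 2.054.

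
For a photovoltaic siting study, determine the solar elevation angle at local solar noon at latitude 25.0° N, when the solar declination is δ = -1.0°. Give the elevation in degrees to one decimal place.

At local noon the hour angle is zero, so the zenith angle equals |φ − δ| = |+25.0° − (-1.000°)| = 26.000°.
Elevation = 90° − 26.000° = 64.0°.

64.0°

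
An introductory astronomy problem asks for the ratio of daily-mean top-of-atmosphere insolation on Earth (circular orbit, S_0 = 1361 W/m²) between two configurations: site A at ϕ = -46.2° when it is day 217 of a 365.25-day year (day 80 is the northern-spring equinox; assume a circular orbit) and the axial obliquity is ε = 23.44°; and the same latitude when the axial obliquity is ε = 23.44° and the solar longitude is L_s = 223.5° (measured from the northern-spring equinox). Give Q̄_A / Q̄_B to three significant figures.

— Configuration A (ϕ=-46.2°):
Solar longitude: L_s = 360° × (217 − 80)/365.25 = 135.031°.
sin δ = sin 23.44° × sin 135.031° = 0.28113, so δ = +16.328°.
cos h₀ = −tan(-46.2°) tan(+16.328°) = 0.3055, h₀ = 1.2604 rad.
Bracket: h₀ sin ϕ sin δ + cos ϕ cos δ sin h₀ = 1.2604×-0.72176×0.28113 + 0.69214×0.95967×0.95220 = -0.255746 + 0.632476 = 0.376730.
Q̄ = (S_0/π) × [bracket] = (1361/π) × 0.376730 = 163.21 W/m².
— Configuration B (ϕ=-46.2°):
Solar declination: sin δ = sin ε · sin L_s = sin 23.44° × sin 223.5° = -0.27382, so δ = -15.892°.
cos h₀ = −tan(-46.2°) tan(-15.892°) = -0.2969, h₀ = 1.8722 rad.
Bracket: h₀ sin ϕ sin δ + cos ϕ cos δ sin h₀ = 1.8722×-0.72176×-0.27382 + 0.69214×0.96178×0.95491 = 0.370007 + 0.635671 = 1.005678.
Q̄ = (S_0/π) × [bracket] = (1361/π) × 1.005678 = 435.68 W/m².
Ratio Q̄_A / Q̄_B = 163.21 / 435.68 = 0.3746.

Q̄_A / Q̄_B ≈ 0.375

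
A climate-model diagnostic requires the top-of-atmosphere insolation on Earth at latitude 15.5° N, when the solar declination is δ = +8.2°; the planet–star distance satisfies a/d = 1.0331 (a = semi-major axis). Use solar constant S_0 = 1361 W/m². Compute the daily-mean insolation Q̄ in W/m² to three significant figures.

cos h₀ = −tan(+15.5°) tan(+8.200°) = -0.0400, h₀ = 1.6108 rad.
Bracket: h₀ sin ϕ sin δ + cos ϕ cos δ sin h₀ = 1.6108×0.26724×0.14263 + 0.96363×0.98978×0.99920 = 0.061398 + 0.953019 = 1.014417.
Inverse-square distance factor (a/d)² = 1.0331² = 1.067296.
Q̄ = (S_0/π) × 1.067296 × [bracket] = (1361/π) × 1.067296 × 1.014417 = 469.0 W/m².

Q̄ ≈ 469 W/m²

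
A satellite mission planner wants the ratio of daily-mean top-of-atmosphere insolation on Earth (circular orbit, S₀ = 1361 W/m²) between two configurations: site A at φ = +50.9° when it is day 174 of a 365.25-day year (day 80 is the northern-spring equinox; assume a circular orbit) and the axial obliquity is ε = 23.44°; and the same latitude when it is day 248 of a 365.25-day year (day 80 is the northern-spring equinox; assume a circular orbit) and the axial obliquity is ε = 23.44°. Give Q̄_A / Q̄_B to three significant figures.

— Configuration A (φ=+50.9°):
Solar longitude: λ_s = 360° × (174 − 80)/365.25 = 92.649°.
sin δ = sin 23.44° × sin 92.649° = 0.39736, so δ = +23.413°.
cos H₀ = −tan(+50.9°) tan(+23.413°) = -0.5328, H₀ = 2.1327 rad.
Bracket: H₀ sin φ sin δ + cos φ cos δ sin H₀ = 2.1327×0.77605×0.39736 + 0.63068×0.91766×0.84622 = 0.657663 + 0.489750 = 1.147413.
Q̄ = (S₀/π) × [bracket] = (1361/π) × 1.147413 = 497.08 W/m².
— Configuration B (φ=+50.9°):
Solar longitude: λ_s = 360° × (248 − 80)/365.25 = 165.585°.
sin δ = sin 23.44° × sin 165.585° = 0.09903, so δ = +5.683°.
cos H₀ = −tan(+50.9°) tan(+5.683°) = -0.1225, H₀ = 1.6936 rad.
Bracket: H₀ sin φ sin δ + cos φ cos δ sin H₀ = 1.6936×0.77605×0.09903 + 0.63068×0.99508×0.99247 = 0.130157 + 0.622851 = 0.753008.
Q̄ = (S₀/π) × [bracket] = (1361/π) × 0.753008 = 326.22 W/m².
Ratio Q̄_A / Q̄_B = 497.08 / 326.22 = 1.524.

Q̄_A / Q̄_B ≈ 1.52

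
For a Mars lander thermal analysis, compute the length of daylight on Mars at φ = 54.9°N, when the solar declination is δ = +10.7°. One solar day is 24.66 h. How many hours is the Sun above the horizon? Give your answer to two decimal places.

14.47 h

cos H₀ = −tan φ · tan δ = −tan(+54.9°) × tan(+10.700°) = -0.2689, so H₀ = 1.8430 rad = 105.60°.
Daylight = 2H₀/(2π) × 24.66 h = (1.8430/π) × 24.66 = 14.47 h.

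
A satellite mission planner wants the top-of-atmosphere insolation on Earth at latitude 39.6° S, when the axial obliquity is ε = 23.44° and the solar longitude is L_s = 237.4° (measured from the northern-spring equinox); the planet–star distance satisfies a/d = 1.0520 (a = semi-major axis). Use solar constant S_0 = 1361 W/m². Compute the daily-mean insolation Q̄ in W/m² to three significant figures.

Q̄ ≈ 524 W/m²

Solar declination: sin δ = sin ε · sin L_s = sin 23.44° × sin 237.4° = -0.33512, so δ = -19.580°.
cos h₀ = −tan(-39.6°) tan(-19.580°) = -0.2942, h₀ = 1.8695 rad.
Bracket: h₀ sin ϕ sin δ + cos ϕ cos δ sin h₀ = 1.8695×-0.63742×-0.33512 + 0.77051×0.94218×0.95573 = 0.399348 + 0.693821 = 1.093169.
Inverse-square distance factor (a/d)² = 1.0520² = 1.106704.
Q̄ = (S_0/π) × 1.106704 × [bracket] = (1361/π) × 1.106704 × 1.093169 = 524.1 W/m².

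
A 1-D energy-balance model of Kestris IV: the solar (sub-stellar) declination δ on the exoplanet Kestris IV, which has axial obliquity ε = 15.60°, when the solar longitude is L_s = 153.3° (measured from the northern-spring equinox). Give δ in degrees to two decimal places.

sin δ = sin ε · sin L_s = sin 15.60° × sin 153.3° = 0.120831.
δ = arcsin(0.120831) = +6.94°.

δ = +6.94°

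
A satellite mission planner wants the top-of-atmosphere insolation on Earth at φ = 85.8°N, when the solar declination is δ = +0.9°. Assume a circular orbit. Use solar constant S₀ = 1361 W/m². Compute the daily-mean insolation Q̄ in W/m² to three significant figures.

Q̄ ≈ 43.1 W/m²

cos H₀ = −tan(+85.8°) tan(+0.900°) = -0.2139, H₀ = 1.7864 rad.
Bracket: H₀ sin φ sin δ + cos φ cos δ sin H₀ = 1.7864×0.99731×0.01571 + 0.07324×0.99988×0.97685 = 0.027989 + 0.071536 = 0.099525.
Q̄ = (S₀/π) × [bracket] = (1361/π) × 0.099525 = 43.12 W/m².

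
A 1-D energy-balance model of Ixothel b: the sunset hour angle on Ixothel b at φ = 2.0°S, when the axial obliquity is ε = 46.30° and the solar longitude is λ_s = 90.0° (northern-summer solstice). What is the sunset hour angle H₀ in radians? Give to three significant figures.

H₀ = 1.53 rad

Solar declination: sin δ = sin ε · sin λ_s = sin 46.30° × sin 90.0° = 0.72297, so δ = +46.300°.
cos H₀ = −tan φ · tan δ = −tan(-2.0°) × tan(+46.300°) = 0.0365, so H₀ = 1.5342 rad = 87.91°.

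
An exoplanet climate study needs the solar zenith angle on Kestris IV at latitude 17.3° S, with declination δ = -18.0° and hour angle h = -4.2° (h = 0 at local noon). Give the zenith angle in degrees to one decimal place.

cos θ_z = sin φ sin δ + cos φ cos δ cos h = 0.091894 + 0.905593 = 0.997487.
θ_z = arccos(0.997487) = 4.1°.

θ_z = 4.1°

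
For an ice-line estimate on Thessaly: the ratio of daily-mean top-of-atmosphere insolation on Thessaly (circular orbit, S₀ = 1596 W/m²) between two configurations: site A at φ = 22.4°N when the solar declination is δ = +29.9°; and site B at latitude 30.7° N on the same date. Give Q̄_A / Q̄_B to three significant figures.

Q̄_A / Q̄_B ≈ 0.944

— Configuration A (φ=+22.4°):
cos H₀ = −tan(+22.4°) tan(+29.900°) = -0.2370, H₀ = 1.8101 rad.
Bracket: H₀ sin φ sin δ + cos φ cos δ sin H₀ = 1.8101×0.38107×0.49849 + 0.92455×0.86690×0.97151 = 0.343846 + 0.778658 = 1.122504.
Q̄ = (S₀/π) × [bracket] = (1596/π) × 1.122504 = 570.26 W/m².
— Configuration B (φ=+30.7°):
cos H₀ = −tan(+30.7°) tan(+29.900°) = -0.3414, H₀ = 1.9192 rad.
Bracket: H₀ sin φ sin δ + cos φ cos δ sin H₀ = 1.9192×0.51054×0.49849 + 0.85985×0.86690×0.93991 = 0.488435 + 0.700613 = 1.189048.
Q̄ = (S₀/π) × [bracket] = (1596/π) × 1.189048 = 604.06 W/m².
Ratio Q̄_A / Q̄_B = 570.26 / 604.06 = 0.9440.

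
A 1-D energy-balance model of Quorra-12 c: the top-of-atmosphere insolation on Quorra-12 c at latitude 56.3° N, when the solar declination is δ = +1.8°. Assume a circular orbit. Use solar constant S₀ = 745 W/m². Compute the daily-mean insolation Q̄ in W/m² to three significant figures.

cos H₀ = −tan(+56.3°) tan(+1.800°) = -0.0471, H₀ = 1.6179 rad.
Bracket: H₀ sin φ sin δ + cos φ cos δ sin H₀ = 1.6179×0.83195×0.03141 + 0.55484×0.99951×0.99889 = 0.042278 + 0.553953 = 0.596231.
Q̄ = (S₀/π) × [bracket] = (745/π) × 0.596231 = 141.4 W/m².

Q̄ ≈ 141 W/m²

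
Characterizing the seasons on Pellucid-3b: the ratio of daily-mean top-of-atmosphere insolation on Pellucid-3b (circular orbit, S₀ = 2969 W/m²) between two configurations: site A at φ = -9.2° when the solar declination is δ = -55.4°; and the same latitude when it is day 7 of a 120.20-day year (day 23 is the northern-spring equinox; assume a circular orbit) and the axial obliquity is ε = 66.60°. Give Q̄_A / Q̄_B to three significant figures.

— Configuration A (φ=-9.2°):
cos H₀ = −tan(-9.2°) tan(-55.400°) = -0.2348, H₀ = 1.8078 rad.
Bracket: H₀ sin φ sin δ + cos φ cos δ sin H₀ = 1.8078×-0.15988×-0.82314 + 0.98714×0.56784×0.97205 = 0.237913 + 0.544871 = 0.782784.
Q̄ = (S₀/π) × [bracket] = (2969/π) × 0.782784 = 739.78 W/m².
— Configuration B (φ=-9.2°):
Solar longitude: λ_s = 360° × (7 − 23)/120.20 = -47.920°, i.e. -47.920° + 360° = 312.080°.
sin δ = sin 66.60° × sin 312.080° = -0.68117, so δ = -42.935°.
cos H₀ = −tan(-9.2°) tan(-42.935°) = -0.1507, H₀ = 1.7221 rad.
Bracket: H₀ sin φ sin δ + cos φ cos δ sin H₀ = 1.7221×-0.15988×-0.68117 + 0.98714×0.73213×0.98858 = 0.187546 + 0.714461 = 0.902007.
Q̄ = (S₀/π) × [bracket] = (2969/π) × 0.902007 = 852.45 W/m².
Ratio Q̄_A / Q̄_B = 739.78 / 852.45 = 0.8678.

Q̄_A / Q̄_B ≈ 0.868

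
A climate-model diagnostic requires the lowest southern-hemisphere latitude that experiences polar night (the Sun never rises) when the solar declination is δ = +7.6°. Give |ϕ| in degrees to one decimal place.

|ϕ| = 82.4°

Polar night requires cos h₀ = −tan ϕ tan δ ≥ 1, i.e. tan ϕ tan δ ≤ −1.
The boundary is |tan ϕ| · |tan δ| = 1, so |ϕ| = 90° − |δ| = 90° − 7.6° = 82.4° in the southern hemisphere.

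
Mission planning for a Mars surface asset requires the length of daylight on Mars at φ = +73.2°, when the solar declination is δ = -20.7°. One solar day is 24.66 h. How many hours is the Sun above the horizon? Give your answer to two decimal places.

0.00 h

cos H₀ = −tan φ · tan δ = 1.2516 ≥ 1, so the Sun never rises (polar night) and H₀ = 0.
Daylight = 2H₀/(2π) × 24.66 h = (0.0000/π) × 24.66 = 0.00 h.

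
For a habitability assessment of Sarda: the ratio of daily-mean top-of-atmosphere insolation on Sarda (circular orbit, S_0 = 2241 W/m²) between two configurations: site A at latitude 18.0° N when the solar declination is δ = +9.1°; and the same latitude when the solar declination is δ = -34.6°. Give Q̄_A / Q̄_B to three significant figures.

Q̄_A / Q̄_B ≈ 1.93

— Configuration A (ϕ=+18.0°):
cos h₀ = −tan(+18.0°) tan(+9.100°) = -0.0520, h₀ = 1.6229 rad.
Bracket: h₀ sin ϕ sin δ + cos ϕ cos δ sin h₀ = 1.6229×0.30902×0.15816 + 0.95106×0.98741×0.99864 = 0.079319 + 0.937809 = 1.017128.
Q̄ = (S_0/π) × [bracket] = (2241/π) × 1.017128 = 725.55 W/m².
— Configuration B (ϕ=+18.0°):
cos h₀ = −tan(+18.0°) tan(-34.600°) = 0.2241, h₀ = 1.3447 rad.
Bracket: h₀ sin ϕ sin δ + cos ϕ cos δ sin h₀ = 1.3447×0.30902×-0.56784 + 0.95106×0.82314×0.97456 = -0.235960 + 0.762940 = 0.526980.
Q̄ = (S_0/π) × [bracket] = (2241/π) × 0.526980 = 375.91 W/m².
Ratio Q̄_A / Q̄_B = 725.55 / 375.91 = 1.930.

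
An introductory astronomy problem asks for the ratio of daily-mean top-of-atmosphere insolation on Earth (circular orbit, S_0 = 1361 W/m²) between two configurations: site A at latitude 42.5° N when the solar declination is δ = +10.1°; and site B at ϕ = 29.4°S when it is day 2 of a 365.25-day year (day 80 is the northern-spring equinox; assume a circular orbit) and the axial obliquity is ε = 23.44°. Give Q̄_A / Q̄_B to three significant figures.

— Configuration A (ϕ=+42.5°):
cos h₀ = −tan(+42.5°) tan(+10.100°) = -0.1632, h₀ = 1.7348 rad.
Bracket: h₀ sin ϕ sin δ + cos ϕ cos δ sin h₀ = 1.7348×0.67559×0.17537 + 0.73728×0.98450×0.98659 = 0.205536 + 0.716118 = 0.921654.
Q̄ = (S_0/π) × [bracket] = (1361/π) × 0.921654 = 399.28 W/m².
— Configuration B (ϕ=-29.4°):
Solar longitude: L_s = 360° × (2 − 80)/365.25 = -76.879°, i.e. -76.879° + 360° = 283.121°.
sin δ = sin 23.44° × sin 283.121° = -0.38740, so δ = -22.793°.
cos h₀ = −tan(-29.4°) tan(-22.793°) = -0.2368, h₀ = 1.8098 rad.
Bracket: h₀ sin ϕ sin δ + cos ϕ cos δ sin h₀ = 1.8098×-0.49090×-0.38740 + 0.87121×0.92191×0.97156 = 0.344178 + 0.780335 = 1.124513.
Q̄ = (S_0/π) × [bracket] = (1361/π) × 1.124513 = 487.16 W/m².
Ratio Q̄_A / Q̄_B = 399.28 / 487.16 = 0.8196.

Q̄_A / Q̄_B ≈ 0.820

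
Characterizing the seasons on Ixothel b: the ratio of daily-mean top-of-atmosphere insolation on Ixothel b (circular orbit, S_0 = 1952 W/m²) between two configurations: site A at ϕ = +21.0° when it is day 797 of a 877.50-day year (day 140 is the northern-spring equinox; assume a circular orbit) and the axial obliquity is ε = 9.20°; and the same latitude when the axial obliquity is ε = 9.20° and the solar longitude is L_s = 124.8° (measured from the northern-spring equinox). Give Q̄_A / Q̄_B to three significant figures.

— Configuration A (ϕ=+21.0°):
Solar longitude: L_s = 360° × (797 − 140)/877.50 = 269.538°.
sin δ = sin 9.20° × sin 269.538° = -0.15988, so δ = -9.200°.
cos h₀ = −tan(+21.0°) tan(-9.200°) = 0.0622, h₀ = 1.5086 rad.
Bracket: h₀ sin ϕ sin δ + cos ϕ cos δ sin h₀ = 1.5086×0.35837×-0.15988 + 0.93358×0.98714×0.99807 = -0.086437 + 0.919796 = 0.833359.
Q̄ = (S_0/π) × [bracket] = (1952/π) × 0.833359 = 517.80 W/m².
— Configuration B (ϕ=+21.0°):
Solar declination: sin δ = sin ε · sin L_s = sin 9.20° × sin 124.8° = 0.13129, so δ = +7.544°.
cos h₀ = −tan(+21.0°) tan(+7.544°) = -0.0508, h₀ = 1.6217 rad.
Bracket: h₀ sin ϕ sin δ + cos ϕ cos δ sin h₀ = 1.6217×0.35837×0.13129 + 0.93358×0.99134×0.99871 = 0.076302 + 0.924301 = 1.000603.
Q̄ = (S_0/π) × [bracket] = (1952/π) × 1.000603 = 621.72 W/m².
Ratio Q̄_A / Q̄_B = 517.80 / 621.72 = 0.8329.

Q̄_A / Q̄_B ≈ 0.833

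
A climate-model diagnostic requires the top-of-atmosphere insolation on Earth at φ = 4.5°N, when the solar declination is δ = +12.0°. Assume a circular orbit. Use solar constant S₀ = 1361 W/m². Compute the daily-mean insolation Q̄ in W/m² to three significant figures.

Q̄ ≈ 434 W/m²

cos H₀ = −tan(+4.5°) tan(+12.000°) = -0.0167, H₀ = 1.5875 rad.
Bracket: H₀ sin φ sin δ + cos φ cos δ sin H₀ = 1.5875×0.07846×0.20791 + 0.99692×0.97815×0.99986 = 0.025896 + 0.975001 = 1.000897.
Q̄ = (S₀/π) × [bracket] = (1361/π) × 1.000897 = 433.6 W/m².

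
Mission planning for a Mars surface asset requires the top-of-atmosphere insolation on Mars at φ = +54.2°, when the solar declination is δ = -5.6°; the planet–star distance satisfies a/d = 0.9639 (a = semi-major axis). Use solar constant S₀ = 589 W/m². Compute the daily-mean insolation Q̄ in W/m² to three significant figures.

cos H₀ = −tan(+54.2°) tan(-5.600°) = 0.1360, H₀ = 1.4344 rad.
Bracket: H₀ sin φ sin δ + cos φ cos δ sin H₀ = 1.4344×0.81106×-0.09758 + 0.58496×0.99523×0.99072 = -0.113523 + 0.576767 = 0.463244.
Inverse-square distance factor (a/d)² = 0.9639² = 0.929103.
Q̄ = (S₀/π) × 0.929103 × [bracket] = (589/π) × 0.929103 × 0.463244 = 80.69 W/m².

Q̄ ≈ 80.7 W/m²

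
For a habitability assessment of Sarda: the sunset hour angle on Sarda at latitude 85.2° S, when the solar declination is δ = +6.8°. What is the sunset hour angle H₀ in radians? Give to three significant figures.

H₀ = 0.00 rad

cos H₀ = −tan φ · tan δ = 1.4200 ≥ 1, so the host star never rises (polar night) and H₀ = 0.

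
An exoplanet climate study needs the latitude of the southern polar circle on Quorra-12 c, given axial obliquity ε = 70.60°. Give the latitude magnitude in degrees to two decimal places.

The polar circle is the lowest latitude that experiences at least one full rotation of continuous darkness at the northern-summer solstice; it lies at |φ| = 90° − ε = 90° − 70.60° = 19.40°.

19.40°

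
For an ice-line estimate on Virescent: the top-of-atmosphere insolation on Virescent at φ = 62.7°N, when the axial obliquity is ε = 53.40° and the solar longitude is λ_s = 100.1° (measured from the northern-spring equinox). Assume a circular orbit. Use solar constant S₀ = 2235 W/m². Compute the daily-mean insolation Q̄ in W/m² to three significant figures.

Solar declination: sin δ = sin ε · sin λ_s = sin 53.40° × sin 100.1° = 0.79038, so δ = +52.221°.
cos H₀ = −tan(+62.7°) tan(+52.221°) = -2.4996 ≤ −1 ⇒ polar day, H₀ = π.
Bracket: H₀ sin φ sin δ + cos φ cos δ sin H₀ = 3.1416×0.88862×0.79038 + 0.45865×0.61262×0.00000 = 2.206495 + 0.000000 = 2.206495.
Q̄ = (S₀/π) × [bracket] = (2235/π) × 2.206495 = 1570 W/m².

Q̄ ≈ 1.57e+03 W/m²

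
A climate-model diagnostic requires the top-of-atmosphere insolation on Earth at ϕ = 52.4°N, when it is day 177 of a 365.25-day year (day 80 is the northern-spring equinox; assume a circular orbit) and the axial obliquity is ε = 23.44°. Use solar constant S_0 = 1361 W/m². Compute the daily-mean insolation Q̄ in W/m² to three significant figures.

Solar longitude: L_s = 360° × (177 − 80)/365.25 = 95.606°.
sin δ = sin 23.44° × sin 95.606° = 0.39589, so δ = +23.321°.
cos h₀ = −tan(+52.4°) tan(+23.321°) = -0.5598, h₀ = 2.1649 rad.
Bracket: h₀ sin ϕ sin δ + cos ϕ cos δ sin h₀ = 2.1649×0.79229×0.39589 + 0.61015×0.91830×0.82862 = 0.679042 + 0.464276 = 1.143318.
Q̄ = (S_0/π) × [bracket] = (1361/π) × 1.143318 = 495.3 W/m².

Q̄ ≈ 495 W/m²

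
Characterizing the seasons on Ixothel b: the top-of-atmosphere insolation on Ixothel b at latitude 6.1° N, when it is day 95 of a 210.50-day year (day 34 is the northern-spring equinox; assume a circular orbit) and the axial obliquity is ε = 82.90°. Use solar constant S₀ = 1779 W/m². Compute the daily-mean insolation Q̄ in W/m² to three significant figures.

Q̄ ≈ 257 W/m²

Solar longitude: λ_s = 360° × (95 − 34)/210.50 = 104.323°.
sin δ = sin 82.90° × sin 104.323° = 0.96149, so δ = +74.047°.
cos H₀ = −tan(+6.1°) tan(+74.047°) = -0.3738, H₀ = 1.9540 rad.
Bracket: H₀ sin φ sin δ + cos φ cos δ sin H₀ = 1.9540×0.10626×0.96149 + 0.99434×0.27485×0.92749 = 0.199636 + 0.253478 = 0.453114.
Q̄ = (S₀/π) × [bracket] = (1779/π) × 0.453114 = 256.6 W/m².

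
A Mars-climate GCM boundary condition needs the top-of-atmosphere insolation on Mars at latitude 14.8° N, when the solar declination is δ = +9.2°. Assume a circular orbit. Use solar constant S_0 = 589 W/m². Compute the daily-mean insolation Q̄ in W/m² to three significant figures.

cos h₀ = −tan(+14.8°) tan(+9.200°) = -0.0428, h₀ = 1.6136 rad.
Bracket: h₀ sin ϕ sin δ + cos ϕ cos δ sin h₀ = 1.6136×0.25545×0.15988 + 0.96682×0.98714×0.99908 = 0.065902 + 0.953509 = 1.019411.
Q̄ = (S_0/π) × [bracket] = (589/π) × 1.019411 = 191.1 W/m².

Q̄ ≈ 191 W/m²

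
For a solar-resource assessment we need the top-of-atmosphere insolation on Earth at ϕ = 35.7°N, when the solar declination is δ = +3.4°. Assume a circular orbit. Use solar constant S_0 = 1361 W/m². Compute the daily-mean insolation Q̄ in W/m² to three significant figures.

Q̄ ≈ 375 W/m²

cos h₀ = −tan(+35.7°) tan(+3.400°) = -0.0427, h₀ = 1.6135 rad.
Bracket: h₀ sin ϕ sin δ + cos ϕ cos δ sin h₀ = 1.6135×0.58354×0.05931 + 0.81208×0.99824×0.99909 = 0.055843 + 0.809913 = 0.865756.
Q̄ = (S_0/π) × [bracket] = (1361/π) × 0.865756 = 375.1 W/m².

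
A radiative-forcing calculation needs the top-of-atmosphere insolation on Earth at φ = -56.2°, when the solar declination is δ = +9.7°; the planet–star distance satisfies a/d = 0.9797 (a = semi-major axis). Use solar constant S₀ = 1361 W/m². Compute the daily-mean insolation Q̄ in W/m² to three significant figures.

Q̄ ≈ 144 W/m²

cos H₀ = −tan(-56.2°) tan(+9.700°) = 0.2553, H₀ = 1.3126 rad.
Bracket: H₀ sin φ sin δ + cos φ cos δ sin H₀ = 1.3126×-0.83098×0.16849 + 0.55630×0.98570×0.96685 = -0.183780 + 0.530167 = 0.346387.
Inverse-square distance factor (a/d)² = 0.9797² = 0.959812.
Q̄ = (S₀/π) × 0.959812 × [bracket] = (1361/π) × 0.959812 × 0.346387 = 144.0 W/m².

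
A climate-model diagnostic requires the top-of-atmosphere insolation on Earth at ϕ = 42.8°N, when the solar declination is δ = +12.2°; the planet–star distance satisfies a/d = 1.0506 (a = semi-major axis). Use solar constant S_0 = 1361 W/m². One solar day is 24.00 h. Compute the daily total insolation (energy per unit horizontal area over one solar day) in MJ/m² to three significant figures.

39.5 MJ/m²

cos h₀ = −tan(+42.8°) tan(+12.200°) = -0.2002, h₀ = 1.7724 rad.
Bracket: h₀ sin ϕ sin δ + cos ϕ cos δ sin h₀ = 1.7724×0.67944×0.21132 + 0.73373×0.97742×0.97975 = 0.254480 + 0.702640 = 0.957120.
Inverse-square distance factor (a/d)² = 1.0506² = 1.103760.
Q̄ = (S_0/π) × 1.103760 × [bracket] = (1361/π) × 1.103760 × 0.957120 = 457.67 W/m².
Daily total = Q̄ × 24.00 h × 3600 s/h = 457.67 × 24.00 × 3600 / 10⁶ = 39.54 MJ/m².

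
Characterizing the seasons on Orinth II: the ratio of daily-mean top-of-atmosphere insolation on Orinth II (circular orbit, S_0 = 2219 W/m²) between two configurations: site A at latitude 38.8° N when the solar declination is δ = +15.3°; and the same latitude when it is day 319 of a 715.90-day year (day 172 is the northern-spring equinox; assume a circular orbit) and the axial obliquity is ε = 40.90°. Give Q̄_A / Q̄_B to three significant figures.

Q̄_A / Q̄_B ≈ 0.758

— Configuration A (ϕ=+38.8°):
cos h₀ = −tan(+38.8°) tan(+15.300°) = -0.2200, h₀ = 1.7926 rad.
Bracket: h₀ sin ϕ sin δ + cos ϕ cos δ sin h₀ = 1.7926×0.62660×0.26387 + 0.77934×0.96456×0.97551 = 0.296390 + 0.733311 = 1.029701.
Q̄ = (S_0/π) × [bracket] = (2219/π) × 1.029701 = 727.31 W/m².
— Configuration B (ϕ=+38.8°):
Solar longitude: L_s = 360° × (319 − 172)/715.90 = 73.921°.
sin δ = sin 40.90° × sin 73.921° = 0.62913, so δ = +38.986°.
cos h₀ = −tan(+38.8°) tan(+38.986°) = -0.6508, h₀ = 2.2794 rad.
Bracket: h₀ sin ϕ sin δ + cos ϕ cos δ sin h₀ = 2.2794×0.62660×0.62913 + 0.77934×0.77730×0.75929 = 0.898569 + 0.459963 = 1.358532.
Q̄ = (S_0/π) × [bracket] = (2219/π) × 1.358532 = 959.57 W/m².
Ratio Q̄_A / Q̄_B = 727.31 / 959.57 = 0.7580.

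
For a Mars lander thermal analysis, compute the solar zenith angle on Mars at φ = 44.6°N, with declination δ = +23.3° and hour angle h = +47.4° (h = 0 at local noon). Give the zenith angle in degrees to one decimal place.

θ_z = 43.9°

cos θ_z = sin φ sin δ + cos φ cos δ cos h = 0.277733 + 0.442648 = 0.720381.
θ_z = arccos(0.720381) = 43.9°.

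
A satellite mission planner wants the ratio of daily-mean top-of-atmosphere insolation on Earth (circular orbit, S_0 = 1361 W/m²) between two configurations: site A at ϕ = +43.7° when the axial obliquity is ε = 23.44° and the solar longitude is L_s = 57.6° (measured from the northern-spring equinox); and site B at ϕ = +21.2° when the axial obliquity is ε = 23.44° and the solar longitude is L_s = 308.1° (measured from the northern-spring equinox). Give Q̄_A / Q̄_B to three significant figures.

— Configuration A (ϕ=+43.7°):
Solar declination: sin δ = sin ε · sin L_s = sin 23.44° × sin 57.6° = 0.33586, so δ = +19.625°.
cos h₀ = −tan(+43.7°) tan(+19.625°) = -0.3408, h₀ = 1.9185 rad.
Bracket: h₀ sin ϕ sin δ + cos ϕ cos δ sin h₀ = 1.9185×0.69088×0.33586 + 0.72297×0.94191×0.94015 = 0.445167 + 0.640216 = 1.085383.
Q̄ = (S_0/π) × [bracket] = (1361/π) × 1.085383 = 470.21 W/m².
— Configuration B (ϕ=+21.2°):
Solar declination: sin δ = sin ε · sin L_s = sin 23.44° × sin 308.1° = -0.31303, so δ = -18.242°.
cos h₀ = −tan(+21.2°) tan(-18.242°) = 0.1278, h₀ = 1.4426 rad.
Bracket: h₀ sin ϕ sin δ + cos ϕ cos δ sin h₀ = 1.4426×0.36162×-0.31303 + 0.93232×0.94974×0.99179 = -0.163299 + 0.878192 = 0.714893.
Q̄ = (S_0/π) × [bracket] = (1361/π) × 0.714893 = 309.71 W/m².
Ratio Q̄_A / Q̄_B = 470.21 / 309.71 = 1.518.

Q̄_A / Q̄_B ≈ 1.52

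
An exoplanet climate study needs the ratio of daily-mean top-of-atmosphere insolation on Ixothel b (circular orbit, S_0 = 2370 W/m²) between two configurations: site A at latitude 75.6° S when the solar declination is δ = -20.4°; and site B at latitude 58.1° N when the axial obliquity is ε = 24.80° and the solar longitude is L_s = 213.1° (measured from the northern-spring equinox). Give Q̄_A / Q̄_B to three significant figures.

— Configuration A (ϕ=-75.6°):
cos h₀ = −tan(-75.6°) tan(-20.400°) = -1.4484 ≤ −1 ⇒ polar day, h₀ = π.
Bracket: h₀ sin ϕ sin δ + cos ϕ cos δ sin h₀ = 3.1416×-0.96858×-0.34857 + 0.24869×0.93728×0.00000 = 1.060660 + 0.000000 = 1.060660.
Q̄ = (S_0/π) × [bracket] = (2370/π) × 1.060660 = 800.16 W/m².
— Configuration B (ϕ=+58.1°):
Solar declination: sin δ = sin ε · sin L_s = sin 24.80° × sin 213.1° = -0.22906, so δ = -13.242°.
cos h₀ = −tan(+58.1°) tan(-13.242°) = 0.3781, h₀ = 1.1831 rad.
Bracket: h₀ sin ϕ sin δ + cos ϕ cos δ sin h₀ = 1.1831×0.84897×-0.22906 + 0.52844×0.97341×0.92578 = -0.230072 + 0.476211 = 0.246139.
Q̄ = (S_0/π) × [bracket] = (2370/π) × 0.246139 = 185.69 W/m².
Ratio Q̄_A / Q̄_B = 800.16 / 185.69 = 4.309.

Q̄_A / Q̄_B ≈ 4.31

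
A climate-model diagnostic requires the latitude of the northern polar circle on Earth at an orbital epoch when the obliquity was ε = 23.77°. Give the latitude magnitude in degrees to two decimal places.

The polar circle is the lowest latitude that experiences at least one full rotation of continuous daylight at the northern-summer solstice; it lies at |φ| = 90° − ε = 90° − 23.77° = 66.23°.

66.23°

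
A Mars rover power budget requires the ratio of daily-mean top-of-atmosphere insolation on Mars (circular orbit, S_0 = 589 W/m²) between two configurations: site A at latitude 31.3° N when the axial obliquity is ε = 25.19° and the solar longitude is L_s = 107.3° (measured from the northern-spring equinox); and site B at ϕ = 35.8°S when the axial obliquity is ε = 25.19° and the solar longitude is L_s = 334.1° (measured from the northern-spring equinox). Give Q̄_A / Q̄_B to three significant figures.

— Configuration A (ϕ=+31.3°):
Solar declination: sin δ = sin ε · sin L_s = sin 25.19° × sin 107.3° = 0.40637, so δ = +23.977°.
cos h₀ = −tan(+31.3°) tan(+23.977°) = -0.2704, h₀ = 1.8446 rad.
Bracket: h₀ sin ϕ sin δ + cos ϕ cos δ sin h₀ = 1.8446×0.51952×0.40637 + 0.85446×0.91371×0.96275 = 0.389427 + 0.751647 = 1.141074.
Q̄ = (S_0/π) × [bracket] = (589/π) × 1.141074 = 213.93 W/m².
— Configuration B (ϕ=-35.8°):
Solar declination: sin δ = sin ε · sin L_s = sin 25.19° × sin 334.1° = -0.18591, so δ = -10.714°.
cos h₀ = −tan(-35.8°) tan(-10.714°) = -0.1365, h₀ = 1.7077 rad.
Bracket: h₀ sin ϕ sin δ + cos ϕ cos δ sin h₀ = 1.7077×-0.58496×-0.18591 + 0.81106×0.98257×0.99065 = 0.185712 + 0.789472 = 0.975184.
Q̄ = (S_0/π) × [bracket] = (589/π) × 0.975184 = 182.83 W/m².
Ratio Q̄_A / Q̄_B = 213.93 / 182.83 = 1.170.

Q̄_A / Q̄_B ≈ 1.17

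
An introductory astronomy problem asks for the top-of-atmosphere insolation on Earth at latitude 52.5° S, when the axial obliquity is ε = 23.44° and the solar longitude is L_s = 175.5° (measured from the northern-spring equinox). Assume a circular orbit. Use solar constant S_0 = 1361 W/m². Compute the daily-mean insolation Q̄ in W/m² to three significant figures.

Q̄ ≈ 247 W/m²

Solar declination: sin δ = sin ε · sin L_s = sin 23.44° × sin 175.5° = 0.03121, so δ = +1.788°.
cos h₀ = −tan(-52.5°) tan(+1.788°) = 0.0407, h₀ = 1.5301 rad.
Bracket: h₀ sin ϕ sin δ + cos ϕ cos δ sin h₀ = 1.5301×-0.79335×0.03121 + 0.60876×0.99951×0.99917 = -0.037886 + 0.607957 = 0.570071.
Q̄ = (S_0/π) × [bracket] = (1361/π) × 0.570071 = 247.0 W/m².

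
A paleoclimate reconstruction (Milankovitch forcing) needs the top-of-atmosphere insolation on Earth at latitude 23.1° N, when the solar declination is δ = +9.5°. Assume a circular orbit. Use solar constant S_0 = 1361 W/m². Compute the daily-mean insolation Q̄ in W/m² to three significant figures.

Q̄ ≈ 438 W/m²

cos h₀ = −tan(+23.1°) tan(+9.500°) = -0.0714, h₀ = 1.6422 rad.
Bracket: h₀ sin ϕ sin δ + cos ϕ cos δ sin h₀ = 1.6422×0.39234×0.16505 + 0.91982×0.98629×0.99745 = 0.106342 + 0.904896 = 1.011238.
Q̄ = (S_0/π) × [bracket] = (1361/π) × 1.011238 = 438.1 W/m².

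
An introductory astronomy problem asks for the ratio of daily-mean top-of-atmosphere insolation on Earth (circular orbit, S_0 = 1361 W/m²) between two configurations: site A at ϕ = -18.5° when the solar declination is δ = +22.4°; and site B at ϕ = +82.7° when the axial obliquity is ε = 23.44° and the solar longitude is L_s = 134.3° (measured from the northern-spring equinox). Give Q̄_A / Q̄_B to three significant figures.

Q̄_A / Q̄_B ≈ 0.784

— Configuration A (ϕ=-18.5°):
cos h₀ = −tan(-18.5°) tan(+22.400°) = 0.1379, h₀ = 1.4324 rad.
Bracket: h₀ sin ϕ sin δ + cos ϕ cos δ sin h₀ = 1.4324×-0.31730×0.38107 + 0.94832×0.92455×0.99044 = -0.173197 + 0.868387 = 0.695190.
Q̄ = (S_0/π) × [bracket] = (1361/π) × 0.695190 = 301.17 W/m².
— Configuration B (ϕ=+82.7°):
Solar declination: sin δ = sin ε · sin L_s = sin 23.44° × sin 134.3° = 0.28469, so δ = +16.541°.
cos h₀ = −tan(+82.7°) tan(+16.541°) = -2.3183 ≤ −1 ⇒ polar day, h₀ = π.
Bracket: h₀ sin ϕ sin δ + cos ϕ cos δ sin h₀ = 3.1416×0.99189×0.28469 + 0.12706×0.95862×0.00000 = 0.887129 + 0.000000 = 0.887129.
Q̄ = (S_0/π) × [bracket] = (1361/π) × 0.887129 = 384.32 W/m².
Ratio Q̄_A / Q̄_B = 301.17 / 384.32 = 0.7836.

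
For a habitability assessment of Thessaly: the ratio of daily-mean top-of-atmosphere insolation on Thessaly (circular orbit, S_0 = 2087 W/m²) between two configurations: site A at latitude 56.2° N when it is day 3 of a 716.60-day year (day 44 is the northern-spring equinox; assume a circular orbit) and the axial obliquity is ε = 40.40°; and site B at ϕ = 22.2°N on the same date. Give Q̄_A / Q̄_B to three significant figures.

— Configuration A (ϕ=+56.2°):
Solar longitude: L_s = 360° × (3 − 44)/716.60 = -20.597°, i.e. -20.597° + 360° = 339.403°.
sin δ = sin 40.40° × sin 339.403° = -0.22801, so δ = -13.180°.
cos h₀ = −tan(+56.2°) tan(-13.180°) = 0.3498, h₀ = 1.2134 rad.
Bracket: h₀ sin ϕ sin δ + cos ϕ cos δ sin h₀ = 1.2134×0.83098×-0.22801 + 0.55630×0.97366×0.93682 = -0.229905 + 0.507426 = 0.277521.
Q̄ = (S_0/π) × [bracket] = (2087/π) × 0.277521 = 184.36 W/m².
— Configuration B (ϕ=+22.2°):
cos h₀ = −tan(+22.2°) tan(-13.180°) = 0.0956, h₀ = 1.4751 rad.
Bracket: h₀ sin ϕ sin δ + cos ϕ cos δ sin h₀ = 1.4751×0.37784×-0.22801 + 0.92587×0.97366×0.99542 = -0.127082 + 0.897354 = 0.770272.
Q̄ = (S_0/π) × [bracket] = (2087/π) × 0.770272 = 511.70 W/m².
Ratio Q̄_A / Q̄_B = 184.36 / 511.70 = 0.3603.

Q̄_A / Q̄_B ≈ 0.360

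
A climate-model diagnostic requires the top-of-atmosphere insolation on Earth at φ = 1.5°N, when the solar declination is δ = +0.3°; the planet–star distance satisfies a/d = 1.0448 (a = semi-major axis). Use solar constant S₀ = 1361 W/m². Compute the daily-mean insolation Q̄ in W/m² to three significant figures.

Q̄ ≈ 473 W/m²

cos H₀ = −tan(+1.5°) tan(+0.300°) = -0.0001, H₀ = 1.5709 rad.
Bracket: H₀ sin φ sin δ + cos φ cos δ sin H₀ = 1.5709×0.02618×0.00524 + 0.99966×0.99999×1.00000 = 0.000216 + 0.999650 = 0.999866.
Inverse-square distance factor (a/d)² = 1.0448² = 1.091607.
Q̄ = (S₀/π) × 1.091607 × [bracket] = (1361/π) × 1.091607 × 0.999866 = 472.8 W/m².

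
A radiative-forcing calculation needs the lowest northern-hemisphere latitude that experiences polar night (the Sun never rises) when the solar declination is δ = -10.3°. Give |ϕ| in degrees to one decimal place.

|ϕ| = 79.7°

Polar night requires cos h₀ = −tan ϕ tan δ ≥ 1, i.e. tan ϕ tan δ ≤ −1.
The boundary is |tan ϕ| · |tan δ| = 1, so |ϕ| = 90° − |δ| = 90° − 10.3° = 79.7° in the northern hemisphere.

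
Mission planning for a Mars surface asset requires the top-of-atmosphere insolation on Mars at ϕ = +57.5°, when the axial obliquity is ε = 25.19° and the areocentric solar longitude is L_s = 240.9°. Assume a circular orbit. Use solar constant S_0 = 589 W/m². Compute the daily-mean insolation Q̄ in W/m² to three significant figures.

Q̄ ≈ 20.3 W/m²

sin δ = sin 25.19° × sin 240.9° = -0.37190, so δ = -21.833°.
cos h₀ = −tan(+57.5°) tan(-21.833°) = 0.6289, h₀ = 0.8907 rad.
Bracket: h₀ sin ϕ sin δ + cos ϕ cos δ sin h₀ = 0.8907×0.84339×-0.37190 + 0.53730×0.92827×0.77751 = -0.279374 + 0.387790 = 0.108416.
Q̄ = (S_0/π) × [bracket] = (589/π) × 0.108416 = 20.33 W/m².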